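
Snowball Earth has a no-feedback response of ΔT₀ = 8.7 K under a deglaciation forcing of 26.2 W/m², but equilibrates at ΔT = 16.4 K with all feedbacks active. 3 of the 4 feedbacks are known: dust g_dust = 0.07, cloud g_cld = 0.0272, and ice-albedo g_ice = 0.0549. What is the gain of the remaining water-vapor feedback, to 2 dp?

Amplification A = ΔT/ΔT₀ = 16.4/8.7 = 1.885.
Total gain g = 1 − 1/A = 1 − 1/1.885 = 0.4695.
Known gains sum to 0.07 + 0.0272 + 0.0549 = 0.1521.
g_wv = 0.4695 − 0.1521 = 0.32.

0.32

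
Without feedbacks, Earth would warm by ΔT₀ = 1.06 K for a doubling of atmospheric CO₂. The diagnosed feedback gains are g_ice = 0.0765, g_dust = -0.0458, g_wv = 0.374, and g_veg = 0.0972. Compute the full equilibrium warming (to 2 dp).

Total gain g = 0.0765 − 0.0458 + 0.374 + 0.0972 = 0.5019.
Amplification A = 1/(1 − 0.5019) = 2.008.
ΔT = 1.06 × 2.008 = 2.13 K.

2.13 K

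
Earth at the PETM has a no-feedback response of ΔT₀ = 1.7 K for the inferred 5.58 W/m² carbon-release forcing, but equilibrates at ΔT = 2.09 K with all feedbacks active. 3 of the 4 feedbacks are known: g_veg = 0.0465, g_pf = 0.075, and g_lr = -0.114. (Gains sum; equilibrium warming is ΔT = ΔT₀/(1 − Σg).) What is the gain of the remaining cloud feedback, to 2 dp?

Amplification A = ΔT/ΔT₀ = 2.09/1.7 = 1.229.
Total gain g = 1 − 1/A = 1 − 1/1.229 = 0.1863.
Known gains sum to 0.0465 + 0.075 − 0.114 = 0.0075.
g_cld = 0.1863 − 0.0075 = 0.18.

0.18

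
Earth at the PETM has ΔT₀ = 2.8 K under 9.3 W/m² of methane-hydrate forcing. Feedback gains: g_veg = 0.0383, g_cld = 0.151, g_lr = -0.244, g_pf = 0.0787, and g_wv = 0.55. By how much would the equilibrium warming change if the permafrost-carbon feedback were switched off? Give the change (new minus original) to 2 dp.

Original: g = 0.574, ΔT = 2.8/(1−0.574) = 6.5728 K.
Without permafrost-carbon: g' = 0.4953, ΔT' = 2.8/(1−0.4953) = 5.5479 K.
Change = 5.5479 − 6.5728 = -1.02 K.

-1.02 K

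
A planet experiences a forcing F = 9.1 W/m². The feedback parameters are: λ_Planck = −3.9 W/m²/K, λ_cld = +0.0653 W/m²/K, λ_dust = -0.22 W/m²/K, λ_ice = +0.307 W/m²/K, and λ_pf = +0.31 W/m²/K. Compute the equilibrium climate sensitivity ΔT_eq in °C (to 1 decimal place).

Net feedback parameter λ = (−3.9) + (+0.0653) + (-0.22) + (+0.307) + (+0.31) = -3.4377 W/m²/K.
ΔT = −F/λ = −9.1/(-3.4377) = 2.6 °C.

2.6 °C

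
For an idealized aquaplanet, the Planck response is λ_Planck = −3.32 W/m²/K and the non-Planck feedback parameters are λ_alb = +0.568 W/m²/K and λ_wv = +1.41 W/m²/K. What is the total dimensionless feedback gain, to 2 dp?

Convert to gains: g_alb = 0.568/3.32 = 0.1711; g_wv = 1.41/3.32 = 0.4247.
Total gain g = 0.5958.

0.60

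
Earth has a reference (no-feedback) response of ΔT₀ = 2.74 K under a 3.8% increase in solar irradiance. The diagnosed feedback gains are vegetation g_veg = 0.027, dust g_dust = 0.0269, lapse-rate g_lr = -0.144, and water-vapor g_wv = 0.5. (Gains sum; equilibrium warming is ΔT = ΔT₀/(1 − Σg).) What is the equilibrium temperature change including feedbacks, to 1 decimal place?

4.6 K

Total gain g = 0.027 + 0.0269 − 0.144 + 0.5 = 0.4099.
Amplification A = 1/(1 − 0.4099) = 1.695.
ΔT = 2.74 × 1.695 = 4.6 K.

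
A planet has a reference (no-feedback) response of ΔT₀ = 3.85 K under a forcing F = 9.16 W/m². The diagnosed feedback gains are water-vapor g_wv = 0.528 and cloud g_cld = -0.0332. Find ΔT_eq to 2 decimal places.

Total gain g = 0.528 − 0.0332 = 0.4948.
Amplification A = 1/(1 − 0.4948) = 1.979.
ΔT = 3.85 × 1.979 = 7.62 K.

7.62 K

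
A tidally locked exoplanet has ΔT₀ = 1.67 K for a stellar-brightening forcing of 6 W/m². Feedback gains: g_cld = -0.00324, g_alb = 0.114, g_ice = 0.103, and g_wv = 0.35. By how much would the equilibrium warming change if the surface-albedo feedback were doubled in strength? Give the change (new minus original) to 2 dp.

1.35 K

Original: g = 0.56376, ΔT = 1.67/(1−0.56376) = 3.8282 K.
With doubled surface-albedo: g' = 0.67776, ΔT' = 1.67/(1−0.67776) = 5.1825 K.
Change = 5.1825 − 3.8282 = 1.35 K.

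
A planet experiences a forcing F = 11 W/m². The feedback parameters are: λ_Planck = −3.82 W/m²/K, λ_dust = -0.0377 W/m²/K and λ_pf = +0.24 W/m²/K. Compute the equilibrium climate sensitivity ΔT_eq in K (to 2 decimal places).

3.04 K

Net feedback parameter λ = (−3.82) + (-0.0377) + (+0.24) = -3.6177 W/m²/K.
ΔT = −F/λ = −11/(-3.6177) = 3.04 K.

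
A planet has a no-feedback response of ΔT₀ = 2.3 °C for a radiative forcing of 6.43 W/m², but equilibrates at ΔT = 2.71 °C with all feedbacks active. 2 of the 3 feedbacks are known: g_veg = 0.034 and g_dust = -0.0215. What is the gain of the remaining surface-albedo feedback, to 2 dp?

Amplification A = ΔT/ΔT₀ = 2.71/2.3 = 1.178.
Total gain g = 1 − 1/A = 1 − 1/1.178 = 0.1511.
Known gains sum to 0.034 − 0.0215 = 0.0125.
g_alb = 0.1511 − 0.0125 = 0.14.

0.14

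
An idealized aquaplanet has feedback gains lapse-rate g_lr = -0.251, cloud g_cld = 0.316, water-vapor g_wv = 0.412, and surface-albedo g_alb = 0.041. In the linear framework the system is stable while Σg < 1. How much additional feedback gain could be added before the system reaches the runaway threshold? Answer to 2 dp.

0.48

Current total gain = -0.251 + 0.316 + 0.412 + 0.041 = 0.518.
Margin to runaway = 1 − 0.518 = 0.48.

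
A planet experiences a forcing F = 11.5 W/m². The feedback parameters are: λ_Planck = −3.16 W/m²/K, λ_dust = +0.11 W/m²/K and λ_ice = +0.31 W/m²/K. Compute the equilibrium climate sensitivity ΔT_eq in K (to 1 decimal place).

Net feedback parameter λ = (−3.16) + (+0.11) + (+0.31) = -2.74 W/m²/K.
ΔT = −F/λ = −11.5/(-2.74) = 4.2 K.

4.2 K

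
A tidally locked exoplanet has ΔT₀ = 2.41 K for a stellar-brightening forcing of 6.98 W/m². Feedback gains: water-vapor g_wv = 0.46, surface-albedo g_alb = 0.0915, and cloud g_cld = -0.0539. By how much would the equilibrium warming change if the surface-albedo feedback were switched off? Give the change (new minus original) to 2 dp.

-0.74 K

Original: g = 0.4976, ΔT = 2.41/(1−0.4976) = 4.7970 K.
Without surface-albedo: g' = 0.4061, ΔT' = 2.41/(1−0.4061) = 4.0579 K.
Change = 4.0579 − 4.7970 = -0.74 K.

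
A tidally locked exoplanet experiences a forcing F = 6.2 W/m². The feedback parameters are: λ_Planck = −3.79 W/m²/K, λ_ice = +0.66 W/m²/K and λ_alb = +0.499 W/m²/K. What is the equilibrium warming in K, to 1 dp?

Net feedback parameter λ = (−3.79) + (+0.66) + (+0.499) = -2.631 W/m²/K.
ΔT = −F/λ = −6.2/(-2.631) = 2.4 K.

2.4 K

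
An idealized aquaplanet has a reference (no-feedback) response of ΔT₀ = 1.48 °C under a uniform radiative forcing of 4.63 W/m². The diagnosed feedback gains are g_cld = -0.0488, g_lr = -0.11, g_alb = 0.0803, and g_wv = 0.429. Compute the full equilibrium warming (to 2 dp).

2.28 °C

Total gain g = -0.0488 − 0.11 + 0.0803 + 0.429 = 0.3505.
Amplification A = 1/(1 − 0.3505) = 1.54.
ΔT = 1.48 × 1.54 = 2.28 °C.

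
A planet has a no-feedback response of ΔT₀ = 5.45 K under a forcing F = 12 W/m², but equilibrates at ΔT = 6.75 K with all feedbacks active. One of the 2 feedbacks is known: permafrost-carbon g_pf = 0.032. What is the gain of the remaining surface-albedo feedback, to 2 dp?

Amplification A = ΔT/ΔT₀ = 6.75/5.45 = 1.239.
Total gain g = 1 − 1/A = 1 − 1/1.239 = 0.1929.
The known gain is 0.032.
g_alb = 0.1929 − 0.032 = 0.16.

0.16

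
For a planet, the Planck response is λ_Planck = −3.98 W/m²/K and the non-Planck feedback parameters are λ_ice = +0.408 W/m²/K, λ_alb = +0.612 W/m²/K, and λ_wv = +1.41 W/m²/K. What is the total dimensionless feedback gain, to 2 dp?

0.61

Convert to gains: g_ice = 0.408/3.98 = 0.1025; g_alb = 0.612/3.98 = 0.1538; g_wv = 1.41/3.98 = 0.3543.
Total gain g = 0.6106.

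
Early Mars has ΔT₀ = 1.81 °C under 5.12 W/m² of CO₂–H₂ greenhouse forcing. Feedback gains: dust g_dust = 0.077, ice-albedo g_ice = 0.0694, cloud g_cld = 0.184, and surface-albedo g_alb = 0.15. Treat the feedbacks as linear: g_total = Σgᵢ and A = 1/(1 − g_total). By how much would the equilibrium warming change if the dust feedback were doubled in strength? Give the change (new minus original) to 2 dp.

Original: g = 0.4804, ΔT = 1.81/(1−0.4804) = 3.4834 °C.
With doubled dust: g' = 0.5574, ΔT' = 1.81/(1−0.5574) = 4.0895 °C.
Change = 4.0895 − 3.4834 = 0.61 °C.

0.61 °C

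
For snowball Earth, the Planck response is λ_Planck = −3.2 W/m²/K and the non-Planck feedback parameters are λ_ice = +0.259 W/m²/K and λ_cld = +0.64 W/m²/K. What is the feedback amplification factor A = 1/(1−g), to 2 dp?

Convert to gains: g_ice = 0.259/3.2 = 0.08094; g_cld = 0.64/3.2 = 0.2.
Total gain g = 0.28094.
A = 1/(1 − 0.28094) = 1.39.

1.39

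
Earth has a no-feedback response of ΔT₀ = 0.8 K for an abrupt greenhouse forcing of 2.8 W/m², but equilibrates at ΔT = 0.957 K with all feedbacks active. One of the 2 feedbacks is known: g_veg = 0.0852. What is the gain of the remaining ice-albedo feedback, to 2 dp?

Amplification A = ΔT/ΔT₀ = 0.957/0.8 = 1.196.
Total gain g = 1 − 1/A = 1 − 1/1.196 = 0.1639.
The known gain is 0.0852.
g_ice = 0.1639 − 0.0852 = 0.08.

0.08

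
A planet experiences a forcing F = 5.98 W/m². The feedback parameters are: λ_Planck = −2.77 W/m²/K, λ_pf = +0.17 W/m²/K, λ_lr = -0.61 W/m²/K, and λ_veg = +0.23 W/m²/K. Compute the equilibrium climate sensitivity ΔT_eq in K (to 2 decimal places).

Net feedback parameter λ = (−2.77) + (+0.17) + (-0.61) + (+0.23) = -2.98 W/m²/K.
ΔT = −F/λ = −5.98/(-2.98) = 2.01 K.

2.01 K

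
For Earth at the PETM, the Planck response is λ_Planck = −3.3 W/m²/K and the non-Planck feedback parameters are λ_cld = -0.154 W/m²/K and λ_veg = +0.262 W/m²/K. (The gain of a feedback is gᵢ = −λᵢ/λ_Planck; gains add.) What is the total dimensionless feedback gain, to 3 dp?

0.033

Convert to gains: g_cld = -0.154/3.3 = -0.04667; g_veg = 0.262/3.3 = 0.07939.
Total gain g = 0.03272.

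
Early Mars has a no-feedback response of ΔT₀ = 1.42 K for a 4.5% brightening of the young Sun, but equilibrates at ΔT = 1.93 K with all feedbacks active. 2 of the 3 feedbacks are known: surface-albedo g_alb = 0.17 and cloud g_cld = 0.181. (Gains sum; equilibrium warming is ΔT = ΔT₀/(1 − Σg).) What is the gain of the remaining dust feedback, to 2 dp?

-0.09

Amplification A = ΔT/ΔT₀ = 1.93/1.42 = 1.359.
Total gain g = 1 − 1/A = 1 − 1/1.359 = 0.2642.
Known gains sum to 0.17 + 0.181 = 0.351.
g_dust = 0.2642 − 0.351 = -0.09.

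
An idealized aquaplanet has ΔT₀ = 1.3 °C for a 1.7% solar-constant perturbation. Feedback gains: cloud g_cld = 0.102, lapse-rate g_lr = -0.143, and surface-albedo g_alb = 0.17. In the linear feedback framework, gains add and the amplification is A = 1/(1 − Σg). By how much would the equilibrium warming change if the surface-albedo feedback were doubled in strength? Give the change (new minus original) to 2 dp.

Original: g = 0.129, ΔT = 1.3/(1−0.129) = 1.4925 °C.
With doubled surface-albedo: g' = 0.299, ΔT' = 1.3/(1−0.299) = 1.8545 °C.
Change = 1.8545 − 1.4925 = 0.36 °C.

0.36 °C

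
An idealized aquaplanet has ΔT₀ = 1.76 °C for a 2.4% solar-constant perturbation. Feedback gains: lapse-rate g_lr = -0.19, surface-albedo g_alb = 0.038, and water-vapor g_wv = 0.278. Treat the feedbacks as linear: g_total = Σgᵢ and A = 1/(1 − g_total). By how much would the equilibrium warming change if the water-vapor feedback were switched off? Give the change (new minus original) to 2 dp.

-0.49 °C

Original: g = 0.126, ΔT = 1.76/(1−0.126) = 2.0137 °C.
Without water-vapor: g' = -0.152, ΔT' = 1.76/(1+0.152) = 1.5278 °C.
Change = 1.5278 − 2.0137 = -0.49 °C.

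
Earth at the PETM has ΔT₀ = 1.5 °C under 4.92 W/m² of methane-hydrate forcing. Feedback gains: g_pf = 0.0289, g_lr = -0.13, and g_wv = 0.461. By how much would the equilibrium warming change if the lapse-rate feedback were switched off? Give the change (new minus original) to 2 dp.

Original: g = 0.3599, ΔT = 1.5/(1−0.3599) = 2.3434 °C.
Without lapse-rate: g' = 0.4899, ΔT' = 1.5/(1−0.4899) = 2.9406 °C.
Change = 2.9406 − 2.3434 = 0.60 °C.

0.60 °C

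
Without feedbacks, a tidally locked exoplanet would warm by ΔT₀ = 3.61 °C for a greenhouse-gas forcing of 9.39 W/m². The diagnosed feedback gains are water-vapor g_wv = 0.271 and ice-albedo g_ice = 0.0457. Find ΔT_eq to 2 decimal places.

5.28 °C

Total gain g = 0.271 + 0.0457 = 0.3167.
Amplification A = 1/(1 − 0.3167) = 1.463.
ΔT = 3.61 × 1.463 = 5.28 °C.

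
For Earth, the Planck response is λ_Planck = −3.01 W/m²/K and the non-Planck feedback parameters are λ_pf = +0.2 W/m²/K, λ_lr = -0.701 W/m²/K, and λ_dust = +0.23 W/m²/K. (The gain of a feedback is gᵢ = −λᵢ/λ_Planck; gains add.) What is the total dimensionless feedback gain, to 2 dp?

-0.09

Convert to gains: g_pf = 0.2/3.01 = 0.06645; g_lr = -0.701/3.01 = -0.2329; g_dust = 0.23/3.01 = 0.07641.
Total gain g = -0.09004.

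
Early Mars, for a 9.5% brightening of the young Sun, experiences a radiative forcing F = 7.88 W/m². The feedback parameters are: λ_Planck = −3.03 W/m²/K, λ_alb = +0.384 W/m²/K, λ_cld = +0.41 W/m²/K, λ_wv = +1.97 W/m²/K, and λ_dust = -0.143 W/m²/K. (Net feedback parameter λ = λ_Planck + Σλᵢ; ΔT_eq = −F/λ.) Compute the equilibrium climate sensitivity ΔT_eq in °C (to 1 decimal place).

Net feedback parameter λ = (−3.03) + (+0.384) + (+0.41) + (+1.97) + (-0.143) = -0.409 W/m²/K.
ΔT = −F/λ = −7.88/(-0.409) = 19.3 °C.

19.3 °C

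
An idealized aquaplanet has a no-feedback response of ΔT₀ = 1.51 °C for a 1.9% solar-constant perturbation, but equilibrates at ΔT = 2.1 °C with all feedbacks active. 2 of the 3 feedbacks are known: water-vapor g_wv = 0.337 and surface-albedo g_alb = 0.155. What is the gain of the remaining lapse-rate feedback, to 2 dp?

-0.21

Amplification A = ΔT/ΔT₀ = 2.1/1.51 = 1.391.
Total gain g = 1 − 1/A = 1 − 1/1.391 = 0.2811.
Known gains sum to 0.337 + 0.155 = 0.492.
g_lr = 0.2811 − 0.492 = -0.21.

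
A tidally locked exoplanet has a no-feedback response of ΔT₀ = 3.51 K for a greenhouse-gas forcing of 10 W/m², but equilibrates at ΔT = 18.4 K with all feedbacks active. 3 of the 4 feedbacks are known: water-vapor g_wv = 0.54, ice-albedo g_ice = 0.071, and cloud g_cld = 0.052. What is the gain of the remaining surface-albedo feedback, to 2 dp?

Amplification A = ΔT/ΔT₀ = 18.4/3.51 = 5.242.
Total gain g = 1 − 1/A = 1 − 1/5.242 = 0.8092.
Known gains sum to 0.54 + 0.071 + 0.052 = 0.663.
g_alb = 0.8092 − 0.663 = 0.15.

0.15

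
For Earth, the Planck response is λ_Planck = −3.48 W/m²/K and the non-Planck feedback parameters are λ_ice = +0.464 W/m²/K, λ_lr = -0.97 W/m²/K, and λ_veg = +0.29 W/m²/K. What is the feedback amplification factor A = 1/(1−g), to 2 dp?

0.94

Convert to gains: g_ice = 0.464/3.48 = 0.1333; g_lr = -0.97/3.48 = -0.2787; g_veg = 0.29/3.48 = 0.08333.
Total gain g = -0.06207.
A = 1/(1 + 0.06207) = 0.94.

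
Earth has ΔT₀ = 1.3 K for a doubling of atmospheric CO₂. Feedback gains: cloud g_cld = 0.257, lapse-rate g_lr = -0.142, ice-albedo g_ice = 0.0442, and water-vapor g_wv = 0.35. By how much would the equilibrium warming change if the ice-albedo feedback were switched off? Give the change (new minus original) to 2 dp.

Original: g = 0.5092, ΔT = 1.3/(1−0.5092) = 2.6487 K.
Without ice-albedo: g' = 0.465, ΔT' = 1.3/(1−0.465) = 2.4299 K.
Change = 2.4299 − 2.6487 = -0.22 K.

-0.22 K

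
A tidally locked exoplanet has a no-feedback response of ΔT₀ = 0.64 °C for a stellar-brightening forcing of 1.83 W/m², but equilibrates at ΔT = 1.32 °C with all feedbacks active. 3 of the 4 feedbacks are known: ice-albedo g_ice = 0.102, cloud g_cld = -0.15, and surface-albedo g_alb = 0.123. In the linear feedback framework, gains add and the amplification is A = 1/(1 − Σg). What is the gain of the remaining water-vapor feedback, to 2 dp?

0.44

Amplification A = ΔT/ΔT₀ = 1.32/0.64 = 2.062.
Total gain g = 1 − 1/A = 1 − 1/2.062 = 0.515.
Known gains sum to 0.102 − 0.15 + 0.123 = 0.075.
g_wv = 0.515 − 0.075 = 0.44.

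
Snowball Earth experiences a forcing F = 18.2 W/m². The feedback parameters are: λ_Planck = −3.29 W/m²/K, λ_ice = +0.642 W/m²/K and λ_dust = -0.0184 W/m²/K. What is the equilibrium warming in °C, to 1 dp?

6.8 °C

Net feedback parameter λ = (−3.29) + (+0.642) + (-0.0184) = -2.6664 W/m²/K.
ΔT = −F/λ = −18.2/(-2.6664) = 6.8 °C.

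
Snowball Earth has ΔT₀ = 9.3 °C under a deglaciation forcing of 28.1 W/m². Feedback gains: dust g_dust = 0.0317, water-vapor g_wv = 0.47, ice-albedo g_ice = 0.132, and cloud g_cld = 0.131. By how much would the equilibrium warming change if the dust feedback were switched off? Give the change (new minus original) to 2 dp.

Original: g = 0.7647, ΔT = 9.3/(1−0.7647) = 39.5240 °C.
Without dust: g' = 0.733, ΔT' = 9.3/(1−0.733) = 34.8315 °C.
Change = 34.8315 − 39.5240 = -4.69 °C.

-4.69 °C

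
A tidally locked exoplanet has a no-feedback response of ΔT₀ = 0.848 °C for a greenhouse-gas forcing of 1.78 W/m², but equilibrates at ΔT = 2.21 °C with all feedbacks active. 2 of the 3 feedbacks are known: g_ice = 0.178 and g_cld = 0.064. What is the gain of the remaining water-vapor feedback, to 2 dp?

0.37

Amplification A = ΔT/ΔT₀ = 2.21/0.848 = 2.606.
Total gain g = 1 − 1/A = 1 − 1/2.606 = 0.6163.
Known gains sum to 0.178 + 0.064 = 0.242.
g_wv = 0.6163 − 0.242 = 0.37.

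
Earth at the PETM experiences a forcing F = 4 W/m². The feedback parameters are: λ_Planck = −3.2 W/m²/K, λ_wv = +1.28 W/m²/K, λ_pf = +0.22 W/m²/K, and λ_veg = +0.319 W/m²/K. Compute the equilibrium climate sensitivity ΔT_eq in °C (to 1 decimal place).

2.9 °C

Net feedback parameter λ = (−3.2) + (+1.28) + (+0.22) + (+0.319) = -1.381 W/m²/K.
ΔT = −F/λ = −4/(-1.381) = 2.9 °C.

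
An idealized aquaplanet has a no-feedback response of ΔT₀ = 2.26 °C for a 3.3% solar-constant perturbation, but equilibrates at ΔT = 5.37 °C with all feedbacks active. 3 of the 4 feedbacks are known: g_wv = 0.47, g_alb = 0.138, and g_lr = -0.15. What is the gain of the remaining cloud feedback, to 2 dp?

0.12

Amplification A = ΔT/ΔT₀ = 5.37/2.26 = 2.376.
Total gain g = 1 − 1/A = 1 − 1/2.376 = 0.5791.
Known gains sum to 0.47 + 0.138 − 0.15 = 0.458.
g_cld = 0.5791 − 0.458 = 0.12.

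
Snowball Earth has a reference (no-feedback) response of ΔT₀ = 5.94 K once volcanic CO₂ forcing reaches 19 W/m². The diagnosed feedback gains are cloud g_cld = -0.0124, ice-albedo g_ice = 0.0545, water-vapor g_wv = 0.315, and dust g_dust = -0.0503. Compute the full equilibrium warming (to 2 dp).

8.57 K

Total gain g = -0.0124 + 0.0545 + 0.315 − 0.0503 = 0.3068.
Amplification A = 1/(1 − 0.3068) = 1.443.
ΔT = 5.94 × 1.443 = 8.57 K.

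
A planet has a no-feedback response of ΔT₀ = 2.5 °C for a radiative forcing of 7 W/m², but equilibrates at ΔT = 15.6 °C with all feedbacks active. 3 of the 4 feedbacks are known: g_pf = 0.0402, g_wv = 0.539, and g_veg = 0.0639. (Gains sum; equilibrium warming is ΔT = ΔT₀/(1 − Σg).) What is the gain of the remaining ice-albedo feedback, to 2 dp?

Amplification A = ΔT/ΔT₀ = 15.6/2.5 = 6.24.
Total gain g = 1 − 1/A = 1 − 1/6.24 = 0.8397.
Known gains sum to 0.0402 + 0.539 + 0.0639 = 0.6431.
g_ice = 0.8397 − 0.6431 = 0.20.

0.20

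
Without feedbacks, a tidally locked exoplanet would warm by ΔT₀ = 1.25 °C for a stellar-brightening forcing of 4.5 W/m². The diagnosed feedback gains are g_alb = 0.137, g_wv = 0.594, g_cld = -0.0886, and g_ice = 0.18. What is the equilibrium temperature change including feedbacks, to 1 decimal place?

Total gain g = 0.137 + 0.594 − 0.0886 + 0.18 = 0.8224.
Amplification A = 1/(1 − 0.8224) = 5.631.
ΔT = 1.25 × 5.631 = 7.0 °C.

7.0 °C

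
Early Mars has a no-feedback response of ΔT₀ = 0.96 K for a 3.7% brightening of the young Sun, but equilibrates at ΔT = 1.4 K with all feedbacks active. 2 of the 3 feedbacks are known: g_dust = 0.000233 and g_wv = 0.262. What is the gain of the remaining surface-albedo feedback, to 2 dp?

0.05

Amplification A = ΔT/ΔT₀ = 1.4/0.96 = 1.458.
Total gain g = 1 − 1/A = 1 − 1/1.458 = 0.3141.
Known gains sum to 0.000233 + 0.262 = 0.262233.
g_alb = 0.3141 − 0.262233 = 0.05.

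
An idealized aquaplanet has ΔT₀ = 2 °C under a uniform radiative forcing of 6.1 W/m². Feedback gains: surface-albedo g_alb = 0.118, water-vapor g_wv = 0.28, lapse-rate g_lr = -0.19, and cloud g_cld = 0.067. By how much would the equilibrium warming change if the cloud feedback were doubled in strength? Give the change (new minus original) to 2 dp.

Original: g = 0.275, ΔT = 2/(1−0.275) = 2.7586 °C.
With doubled cloud: g' = 0.342, ΔT' = 2/(1−0.342) = 3.0395 °C.
Change = 3.0395 − 2.7586 = 0.28 °C.

0.28 °C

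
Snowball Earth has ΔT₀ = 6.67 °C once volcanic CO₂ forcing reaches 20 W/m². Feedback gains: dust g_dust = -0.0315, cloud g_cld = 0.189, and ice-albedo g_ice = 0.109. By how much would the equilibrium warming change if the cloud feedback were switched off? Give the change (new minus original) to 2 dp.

Original: g = 0.2665, ΔT = 6.67/(1−0.2665) = 9.0934 °C.
Without cloud: g' = 0.0775, ΔT' = 6.67/(1−0.0775) = 7.2304 °C.
Change = 7.2304 − 9.0934 = -1.86 °C.

-1.86 °C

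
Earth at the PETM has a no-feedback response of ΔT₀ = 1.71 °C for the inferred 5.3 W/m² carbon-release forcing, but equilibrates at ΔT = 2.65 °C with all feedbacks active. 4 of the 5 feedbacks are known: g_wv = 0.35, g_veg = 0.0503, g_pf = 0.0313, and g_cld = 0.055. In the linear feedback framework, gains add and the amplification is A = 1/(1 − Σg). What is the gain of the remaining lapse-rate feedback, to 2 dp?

Amplification A = ΔT/ΔT₀ = 2.65/1.71 = 1.55.
Total gain g = 1 − 1/A = 1 − 1/1.55 = 0.3548.
Known gains sum to 0.35 + 0.0503 + 0.0313 + 0.055 = 0.4866.
g_lr = 0.3548 − 0.4866 = -0.13.

-0.13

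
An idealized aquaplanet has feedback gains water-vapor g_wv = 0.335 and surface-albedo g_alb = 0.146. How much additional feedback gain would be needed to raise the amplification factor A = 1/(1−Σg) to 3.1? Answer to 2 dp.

0.20

Current total gain = 0.481.
Target gain for A = 3.1: g* = 1 − 1/3.1 = 0.6774.
Additional gain needed = 0.6774 − 0.481 = 0.20.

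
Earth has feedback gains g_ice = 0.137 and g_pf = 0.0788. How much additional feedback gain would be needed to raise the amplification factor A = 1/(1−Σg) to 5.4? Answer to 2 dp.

0.60

Current total gain = 0.2158.
Target gain for A = 5.4: g* = 1 − 1/5.4 = 0.8148.
Additional gain needed = 0.8148 − 0.2158 = 0.60.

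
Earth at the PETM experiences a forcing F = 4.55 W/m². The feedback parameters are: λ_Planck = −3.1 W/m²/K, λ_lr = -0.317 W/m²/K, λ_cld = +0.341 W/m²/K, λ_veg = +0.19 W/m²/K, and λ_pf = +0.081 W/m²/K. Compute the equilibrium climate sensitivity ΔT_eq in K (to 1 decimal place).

Net feedback parameter λ = (−3.1) + (-0.317) + (+0.341) + (+0.19) + (+0.081) = -2.805 W/m²/K.
ΔT = −F/λ = −4.55/(-2.805) = 1.6 K.

1.6 K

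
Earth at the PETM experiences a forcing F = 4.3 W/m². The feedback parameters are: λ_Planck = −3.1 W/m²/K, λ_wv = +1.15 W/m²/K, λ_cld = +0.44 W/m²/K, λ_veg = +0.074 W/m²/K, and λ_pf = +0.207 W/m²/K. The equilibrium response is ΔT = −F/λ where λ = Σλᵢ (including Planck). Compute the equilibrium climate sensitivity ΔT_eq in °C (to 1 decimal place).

3.5 °C

Net feedback parameter λ = (−3.1) + (+1.15) + (+0.44) + (+0.074) + (+0.207) = -1.229 W/m²/K.
ΔT = −F/λ = −4.3/(-1.229) = 3.5 °C.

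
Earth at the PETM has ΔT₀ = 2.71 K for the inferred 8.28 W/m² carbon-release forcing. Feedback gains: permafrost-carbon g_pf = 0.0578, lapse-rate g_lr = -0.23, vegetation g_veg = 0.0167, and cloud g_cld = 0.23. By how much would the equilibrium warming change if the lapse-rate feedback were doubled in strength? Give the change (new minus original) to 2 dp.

Original: g = 0.0745, ΔT = 2.71/(1−0.0745) = 2.9281 K.
With doubled lapse-rate: g' = -0.1555, ΔT' = 2.71/(1+0.1555) = 2.3453 K.
Change = 2.3453 − 2.9281 = -0.58 K.

-0.58 K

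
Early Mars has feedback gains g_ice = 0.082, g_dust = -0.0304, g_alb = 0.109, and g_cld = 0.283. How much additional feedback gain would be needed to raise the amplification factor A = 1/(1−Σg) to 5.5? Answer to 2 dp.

0.37

Current total gain = 0.4436.
Target gain for A = 5.5: g* = 1 − 1/5.5 = 0.8182.
Additional gain needed = 0.8182 − 0.4436 = 0.37.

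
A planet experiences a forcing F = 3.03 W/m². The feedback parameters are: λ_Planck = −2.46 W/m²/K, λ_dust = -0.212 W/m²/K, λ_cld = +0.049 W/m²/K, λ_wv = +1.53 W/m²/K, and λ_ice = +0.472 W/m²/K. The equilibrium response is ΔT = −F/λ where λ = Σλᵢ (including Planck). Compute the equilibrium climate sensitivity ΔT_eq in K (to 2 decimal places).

Net feedback parameter λ = (−2.46) + (-0.212) + (+0.049) + (+1.53) + (+0.472) = -0.621 W/m²/K.
ΔT = −F/λ = −3.03/(-0.621) = 4.88 K.

4.88 K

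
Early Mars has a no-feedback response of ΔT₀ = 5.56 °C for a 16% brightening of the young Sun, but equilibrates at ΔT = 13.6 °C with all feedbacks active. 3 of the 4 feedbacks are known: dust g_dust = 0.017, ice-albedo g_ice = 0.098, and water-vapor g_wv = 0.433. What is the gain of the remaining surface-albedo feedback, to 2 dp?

0.04

Amplification A = ΔT/ΔT₀ = 13.6/5.56 = 2.446.
Total gain g = 1 − 1/A = 1 − 1/2.446 = 0.5912.
Known gains sum to 0.017 + 0.098 + 0.433 = 0.548.
g_alb = 0.5912 − 0.548 = 0.04.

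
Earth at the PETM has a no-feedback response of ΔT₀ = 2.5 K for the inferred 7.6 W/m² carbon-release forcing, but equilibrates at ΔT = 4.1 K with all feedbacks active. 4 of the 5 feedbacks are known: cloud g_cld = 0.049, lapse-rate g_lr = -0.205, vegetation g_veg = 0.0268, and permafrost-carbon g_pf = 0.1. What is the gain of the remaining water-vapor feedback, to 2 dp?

0.42

Amplification A = ΔT/ΔT₀ = 4.1/2.5 = 1.64.
Total gain g = 1 − 1/A = 1 − 1/1.64 = 0.3902.
Known gains sum to 0.049 − 0.205 + 0.0268 + 0.1 = -0.0292.
g_wv = 0.3902 + 0.0292 = 0.42.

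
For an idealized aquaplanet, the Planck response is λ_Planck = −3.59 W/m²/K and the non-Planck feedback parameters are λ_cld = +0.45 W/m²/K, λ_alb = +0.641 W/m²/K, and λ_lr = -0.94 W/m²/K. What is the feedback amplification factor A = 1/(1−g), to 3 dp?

Convert to gains: g_cld = 0.45/3.59 = 0.1253; g_alb = 0.641/3.59 = 0.1786; g_lr = -0.94/3.59 = -0.2618.
Total gain g = 0.0421.
A = 1/(1 − 0.0421) = 1.044.

1.044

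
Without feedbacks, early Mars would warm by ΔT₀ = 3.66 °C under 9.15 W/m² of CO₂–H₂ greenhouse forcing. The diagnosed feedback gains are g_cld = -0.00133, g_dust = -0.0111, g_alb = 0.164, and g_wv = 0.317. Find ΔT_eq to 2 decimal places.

Total gain g = -0.00133 − 0.0111 + 0.164 + 0.317 = 0.46857.
Amplification A = 1/(1 − 0.46857) = 1.882.
ΔT = 3.66 × 1.882 = 6.89 °C.

6.89 °C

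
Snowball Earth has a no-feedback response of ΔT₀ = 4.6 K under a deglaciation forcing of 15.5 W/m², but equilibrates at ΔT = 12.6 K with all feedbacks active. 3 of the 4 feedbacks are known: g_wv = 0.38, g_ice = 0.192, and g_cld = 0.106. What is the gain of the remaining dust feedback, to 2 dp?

Amplification A = ΔT/ΔT₀ = 12.6/4.6 = 2.739.
Total gain g = 1 − 1/A = 1 − 1/2.739 = 0.6349.
Known gains sum to 0.38 + 0.192 + 0.106 = 0.678.
g_dust = 0.6349 − 0.678 = -0.04.

-0.04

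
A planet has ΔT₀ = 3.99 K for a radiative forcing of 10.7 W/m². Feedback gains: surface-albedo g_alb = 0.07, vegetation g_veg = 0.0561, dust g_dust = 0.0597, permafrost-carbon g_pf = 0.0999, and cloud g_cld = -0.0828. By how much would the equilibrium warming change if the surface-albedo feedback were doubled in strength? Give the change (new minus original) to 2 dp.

0.48 K

Original: g = 0.2029, ΔT = 3.99/(1−0.2029) = 5.0056 K.
With doubled surface-albedo: g' = 0.2729, ΔT' = 3.99/(1−0.2729) = 5.4876 K.
Change = 5.4876 − 5.0056 = 0.48 K.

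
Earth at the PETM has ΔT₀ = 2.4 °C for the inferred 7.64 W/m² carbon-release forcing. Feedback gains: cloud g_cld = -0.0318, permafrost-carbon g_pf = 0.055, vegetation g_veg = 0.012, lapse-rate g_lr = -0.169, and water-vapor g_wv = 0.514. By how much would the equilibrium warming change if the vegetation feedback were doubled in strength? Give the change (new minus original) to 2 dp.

0.08 °C

Original: g = 0.3802, ΔT = 2.4/(1−0.3802) = 3.8722 °C.
With doubled vegetation: g' = 0.3922, ΔT' = 2.4/(1−0.3922) = 3.9487 °C.
Change = 3.9487 − 3.8722 = 0.08 °C.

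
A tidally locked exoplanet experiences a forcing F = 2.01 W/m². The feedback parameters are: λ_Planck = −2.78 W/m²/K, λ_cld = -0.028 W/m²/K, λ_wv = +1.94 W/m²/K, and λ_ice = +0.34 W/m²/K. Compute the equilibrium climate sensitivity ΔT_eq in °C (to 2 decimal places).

3.81 °C

Net feedback parameter λ = (−2.78) + (-0.028) + (+1.94) + (+0.34) = -0.528 W/m²/K.
ΔT = −F/λ = −2.01/(-0.528) = 3.81 °C.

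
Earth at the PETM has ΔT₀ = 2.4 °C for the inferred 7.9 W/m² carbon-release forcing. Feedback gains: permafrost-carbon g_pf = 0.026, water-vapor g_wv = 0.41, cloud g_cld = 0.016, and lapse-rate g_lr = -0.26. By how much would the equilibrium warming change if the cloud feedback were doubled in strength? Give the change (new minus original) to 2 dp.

Original: g = 0.192, ΔT = 2.4/(1−0.192) = 2.9703 °C.
With doubled cloud: g' = 0.208, ΔT' = 2.4/(1−0.208) = 3.0303 °C.
Change = 3.0303 − 2.9703 = 0.06 °C.

0.06 °C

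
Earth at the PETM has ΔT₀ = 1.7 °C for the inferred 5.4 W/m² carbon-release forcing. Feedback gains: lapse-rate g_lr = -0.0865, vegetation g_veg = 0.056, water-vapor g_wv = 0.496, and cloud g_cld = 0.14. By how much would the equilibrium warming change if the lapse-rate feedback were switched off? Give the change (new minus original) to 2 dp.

Original: g = 0.6055, ΔT = 1.7/(1−0.6055) = 4.3093 °C.
Without lapse-rate: g' = 0.692, ΔT' = 1.7/(1−0.692) = 5.5195 °C.
Change = 5.5195 − 4.3093 = 1.21 °C.

1.21 °C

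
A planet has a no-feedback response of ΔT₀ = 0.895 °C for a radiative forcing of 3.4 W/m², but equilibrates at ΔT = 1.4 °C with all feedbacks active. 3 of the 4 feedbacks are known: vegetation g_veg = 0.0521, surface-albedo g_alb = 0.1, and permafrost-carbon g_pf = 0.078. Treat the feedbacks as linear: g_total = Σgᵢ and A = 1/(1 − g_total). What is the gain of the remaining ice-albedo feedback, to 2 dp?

Amplification A = ΔT/ΔT₀ = 1.4/0.895 = 1.564.
Total gain g = 1 − 1/A = 1 − 1/1.564 = 0.3606.
Known gains sum to 0.0521 + 0.1 + 0.078 = 0.2301.
g_ice = 0.3606 − 0.2301 = 0.13.

0.13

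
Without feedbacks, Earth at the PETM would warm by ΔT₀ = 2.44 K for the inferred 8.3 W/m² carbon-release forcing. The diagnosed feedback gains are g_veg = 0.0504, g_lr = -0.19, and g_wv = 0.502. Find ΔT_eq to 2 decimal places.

Total gain g = 0.0504 − 0.19 + 0.502 = 0.3624.
Amplification A = 1/(1 − 0.3624) = 1.568.
ΔT = 2.44 × 1.568 = 3.83 K.

3.83 K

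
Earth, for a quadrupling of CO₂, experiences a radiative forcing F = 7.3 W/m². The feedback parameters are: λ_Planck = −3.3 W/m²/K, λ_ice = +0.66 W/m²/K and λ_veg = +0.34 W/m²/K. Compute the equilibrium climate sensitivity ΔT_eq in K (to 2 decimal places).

3.17 K

Net feedback parameter λ = (−3.3) + (+0.66) + (+0.34) = -2.3 W/m²/K.
ΔT = −F/λ = −7.3/(-2.3) = 3.17 K.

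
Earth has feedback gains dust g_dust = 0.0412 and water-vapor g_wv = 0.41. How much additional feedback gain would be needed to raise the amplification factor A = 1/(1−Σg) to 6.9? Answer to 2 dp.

Current total gain = 0.4512.
Target gain for A = 6.9: g* = 1 − 1/6.9 = 0.8551.
Additional gain needed = 0.8551 − 0.4512 = 0.40.

0.40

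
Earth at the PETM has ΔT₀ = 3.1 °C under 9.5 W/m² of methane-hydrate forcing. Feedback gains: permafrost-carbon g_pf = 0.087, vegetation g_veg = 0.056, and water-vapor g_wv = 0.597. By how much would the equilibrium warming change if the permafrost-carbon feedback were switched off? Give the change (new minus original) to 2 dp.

-2.99 °C

Original: g = 0.74, ΔT = 3.1/(1−0.74) = 11.9231 °C.
Without permafrost-carbon: g' = 0.653, ΔT' = 3.1/(1−0.653) = 8.9337 °C.
Change = 8.9337 − 11.9231 = -2.99 °C.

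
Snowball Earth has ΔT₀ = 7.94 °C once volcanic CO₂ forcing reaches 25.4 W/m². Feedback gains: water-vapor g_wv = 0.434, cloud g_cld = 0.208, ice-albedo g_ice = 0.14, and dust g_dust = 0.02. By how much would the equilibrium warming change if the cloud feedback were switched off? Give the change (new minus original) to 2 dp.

Original: g = 0.802, ΔT = 7.94/(1−0.802) = 40.1010 °C.
Without cloud: g' = 0.594, ΔT' = 7.94/(1−0.594) = 19.5567 °C.
Change = 19.5567 − 40.1010 = -20.54 °C.

-20.54 °C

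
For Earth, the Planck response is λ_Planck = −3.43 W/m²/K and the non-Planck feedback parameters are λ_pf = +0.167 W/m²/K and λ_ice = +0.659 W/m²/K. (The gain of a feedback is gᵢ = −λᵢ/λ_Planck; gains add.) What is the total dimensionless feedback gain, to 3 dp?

Convert to gains: g_pf = 0.167/3.43 = 0.04869; g_ice = 0.659/3.43 = 0.1921.
Total gain g = 0.24079.

0.241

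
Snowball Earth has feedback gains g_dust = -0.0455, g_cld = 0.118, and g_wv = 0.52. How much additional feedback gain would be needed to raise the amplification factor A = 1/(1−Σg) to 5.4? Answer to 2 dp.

Current total gain = 0.5925.
Target gain for A = 5.4: g* = 1 − 1/5.4 = 0.8148.
Additional gain needed = 0.8148 − 0.5925 = 0.22.

0.22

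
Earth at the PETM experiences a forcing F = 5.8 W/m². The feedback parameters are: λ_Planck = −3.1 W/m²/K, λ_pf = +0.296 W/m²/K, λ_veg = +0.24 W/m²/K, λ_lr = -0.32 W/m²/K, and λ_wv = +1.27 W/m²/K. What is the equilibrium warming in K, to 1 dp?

Net feedback parameter λ = (−3.1) + (+0.296) + (+0.24) + (-0.32) + (+1.27) = -1.614 W/m²/K.
ΔT = −F/λ = −5.8/(-1.614) = 3.6 K.

3.6 K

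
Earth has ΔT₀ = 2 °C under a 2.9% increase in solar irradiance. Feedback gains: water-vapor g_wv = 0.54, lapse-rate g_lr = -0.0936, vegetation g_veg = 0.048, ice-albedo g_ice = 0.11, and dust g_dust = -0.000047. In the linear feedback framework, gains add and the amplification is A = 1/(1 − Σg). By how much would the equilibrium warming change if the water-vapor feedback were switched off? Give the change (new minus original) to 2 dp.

Original: g = 0.604353, ΔT = 2/(1−0.604353) = 5.0550 °C.
Without water-vapor: g' = 0.064353, ΔT' = 2/(1−0.064353) = 2.1376 °C.
Change = 2.1376 − 5.0550 = -2.92 °C.

-2.92 °C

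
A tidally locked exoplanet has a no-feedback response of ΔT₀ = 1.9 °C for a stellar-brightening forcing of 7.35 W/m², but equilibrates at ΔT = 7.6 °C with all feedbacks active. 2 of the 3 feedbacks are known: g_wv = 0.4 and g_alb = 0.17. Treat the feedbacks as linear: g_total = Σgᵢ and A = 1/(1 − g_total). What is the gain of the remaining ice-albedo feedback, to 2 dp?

Amplification A = ΔT/ΔT₀ = 7.6/1.9 = 4.
Total gain g = 1 − 1/A = 1 − 1/4 = 0.75.
Known gains sum to 0.4 + 0.17 = 0.57.
g_ice = 0.75 − 0.57 = 0.18.

0.18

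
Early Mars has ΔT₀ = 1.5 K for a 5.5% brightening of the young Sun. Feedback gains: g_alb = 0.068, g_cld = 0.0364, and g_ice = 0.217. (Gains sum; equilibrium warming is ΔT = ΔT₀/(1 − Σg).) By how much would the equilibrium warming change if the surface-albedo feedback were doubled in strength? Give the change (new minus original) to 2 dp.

0.25 K

Original: g = 0.3214, ΔT = 1.5/(1−0.3214) = 2.2104 K.
With doubled surface-albedo: g' = 0.3894, ΔT' = 1.5/(1−0.3894) = 2.4566 K.
Change = 2.4566 − 2.2104 = 0.25 K.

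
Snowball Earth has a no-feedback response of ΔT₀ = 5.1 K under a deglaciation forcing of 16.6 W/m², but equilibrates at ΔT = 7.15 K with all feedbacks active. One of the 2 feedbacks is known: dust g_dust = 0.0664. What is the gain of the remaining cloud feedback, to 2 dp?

0.22

Amplification A = ΔT/ΔT₀ = 7.15/5.1 = 1.402.
Total gain g = 1 − 1/A = 1 − 1/1.402 = 0.2867.
The known gain is 0.0664.
g_cld = 0.2867 − 0.0664 = 0.22.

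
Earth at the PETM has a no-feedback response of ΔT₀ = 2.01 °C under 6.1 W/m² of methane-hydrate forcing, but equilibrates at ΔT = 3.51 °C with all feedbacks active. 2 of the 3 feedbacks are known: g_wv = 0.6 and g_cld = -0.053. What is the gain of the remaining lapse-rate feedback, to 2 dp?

Amplification A = ΔT/ΔT₀ = 3.51/2.01 = 1.746.
Total gain g = 1 − 1/A = 1 − 1/1.746 = 0.4273.
Known gains sum to 0.6 − 0.053 = 0.547.
g_lr = 0.4273 − 0.547 = -0.12.

-0.12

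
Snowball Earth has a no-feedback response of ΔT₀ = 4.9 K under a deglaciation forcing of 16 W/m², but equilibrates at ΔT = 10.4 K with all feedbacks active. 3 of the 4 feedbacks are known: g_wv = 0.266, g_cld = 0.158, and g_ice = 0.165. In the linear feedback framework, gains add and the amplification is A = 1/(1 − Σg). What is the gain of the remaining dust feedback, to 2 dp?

Amplification A = ΔT/ΔT₀ = 10.4/4.9 = 2.122.
Total gain g = 1 − 1/A = 1 − 1/2.122 = 0.5287.
Known gains sum to 0.266 + 0.158 + 0.165 = 0.589.
g_dust = 0.5287 − 0.589 = -0.06.

-0.06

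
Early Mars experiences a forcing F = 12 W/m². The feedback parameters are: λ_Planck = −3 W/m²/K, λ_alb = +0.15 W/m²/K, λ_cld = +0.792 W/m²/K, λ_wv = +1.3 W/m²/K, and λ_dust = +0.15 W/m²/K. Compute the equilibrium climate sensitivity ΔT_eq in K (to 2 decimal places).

19.74 K

Net feedback parameter λ = (−3) + (+0.15) + (+0.792) + (+1.3) + (+0.15) = -0.608 W/m²/K.
ΔT = −F/λ = −12/(-0.608) = 19.74 K.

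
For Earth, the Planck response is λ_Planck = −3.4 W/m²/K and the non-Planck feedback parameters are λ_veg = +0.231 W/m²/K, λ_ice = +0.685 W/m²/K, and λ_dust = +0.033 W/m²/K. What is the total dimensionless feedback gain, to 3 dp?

0.279

Convert to gains: g_veg = 0.231/3.4 = 0.06794; g_ice = 0.685/3.4 = 0.2015; g_dust = 0.033/3.4 = 0.009706.
Total gain g = 0.279146.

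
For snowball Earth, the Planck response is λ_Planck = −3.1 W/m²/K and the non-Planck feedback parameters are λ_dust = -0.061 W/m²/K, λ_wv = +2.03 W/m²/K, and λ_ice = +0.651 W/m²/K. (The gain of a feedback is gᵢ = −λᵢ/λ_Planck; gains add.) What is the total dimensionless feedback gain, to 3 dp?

Convert to gains: g_dust = -0.061/3.1 = -0.01968; g_wv = 2.03/3.1 = 0.6548; g_ice = 0.651/3.1 = 0.21.
Total gain g = 0.84512.

0.845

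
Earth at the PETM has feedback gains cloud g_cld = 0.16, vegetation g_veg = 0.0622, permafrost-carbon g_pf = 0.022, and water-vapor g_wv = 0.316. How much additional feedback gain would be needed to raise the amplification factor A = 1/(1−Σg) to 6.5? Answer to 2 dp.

0.29

Current total gain = 0.5602.
Target gain for A = 6.5: g* = 1 − 1/6.5 = 0.8462.
Additional gain needed = 0.8462 − 0.5602 = 0.29.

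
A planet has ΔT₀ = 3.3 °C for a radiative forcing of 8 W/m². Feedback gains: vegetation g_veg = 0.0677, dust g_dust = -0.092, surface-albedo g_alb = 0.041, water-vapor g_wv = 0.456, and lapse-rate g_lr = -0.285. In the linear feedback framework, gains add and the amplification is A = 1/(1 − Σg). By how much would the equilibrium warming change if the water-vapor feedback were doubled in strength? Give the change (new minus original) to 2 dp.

5.20 °C

Original: g = 0.1877, ΔT = 3.3/(1−0.1877) = 4.0625 °C.
With doubled water-vapor: g' = 0.6437, ΔT' = 3.3/(1−0.6437) = 9.2619 °C.
Change = 9.2619 − 4.0625 = 5.20 °C.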